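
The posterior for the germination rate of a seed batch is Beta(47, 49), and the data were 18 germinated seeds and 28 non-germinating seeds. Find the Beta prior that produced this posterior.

Beta is conjugate to the binomial likelihood: posterior = Beta(α+s, β+f).
So α = 47 − 18 = 29 and β = 49 − 28 = 21.

Beta(29, 21)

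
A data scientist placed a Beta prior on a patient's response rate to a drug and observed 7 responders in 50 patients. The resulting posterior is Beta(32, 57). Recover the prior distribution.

Under Beta–binomial conjugacy the posterior parameters are (a+s, b+f).
Subtract the data counts: 32−7=25, 57−43=14.

Beta(25, 14)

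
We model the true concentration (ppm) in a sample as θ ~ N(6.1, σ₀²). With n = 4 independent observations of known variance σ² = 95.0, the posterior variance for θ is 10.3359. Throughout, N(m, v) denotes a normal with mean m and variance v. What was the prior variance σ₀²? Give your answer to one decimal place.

For the Normal–Normal model with known σ², precisions add: τ_n = τ₀ + n/σ².
So 1/σ₀² = 1/10.3359 − 4/95.0 = 0.096750 − 0.042105 = 0.054645.
Hence σ₀² = 1/0.054645 ≈ 18.3.

σ₀² = 18.3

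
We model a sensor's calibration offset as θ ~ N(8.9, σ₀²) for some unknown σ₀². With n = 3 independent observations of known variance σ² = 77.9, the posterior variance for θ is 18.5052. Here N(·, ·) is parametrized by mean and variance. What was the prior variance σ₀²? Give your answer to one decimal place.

σ₀² = 64.4

For the Normal–Normal model with known σ², precisions add: τ_n = τ₀ + n/σ².
So 1/σ₀² = 1/18.5052 − 3/77.9 = 0.054039 − 0.038511 = 0.015528.
Hence σ₀² = 1/0.015528 ≈ 64.4.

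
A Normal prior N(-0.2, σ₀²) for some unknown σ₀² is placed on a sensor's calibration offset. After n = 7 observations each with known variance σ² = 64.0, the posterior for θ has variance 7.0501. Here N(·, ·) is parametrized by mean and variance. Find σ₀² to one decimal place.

Posterior precision equals prior precision plus data precision: 1/σ_n² = 1/σ₀² + n/σ².
So 1/σ₀² = 1/7.0501 − 7/64.0 = 0.141842 − 0.109375 = 0.032467.
Hence σ₀² = 1/0.032467 ≈ 30.8.

σ₀² = 30.8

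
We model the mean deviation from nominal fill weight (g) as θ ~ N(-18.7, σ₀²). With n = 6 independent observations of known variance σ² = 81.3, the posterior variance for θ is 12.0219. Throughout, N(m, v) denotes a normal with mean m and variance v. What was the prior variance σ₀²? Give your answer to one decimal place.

σ₀² = 106.6

Posterior precision equals prior precision plus data precision: 1/σ_n² = 1/σ₀² + n/σ².
So 1/σ₀² = 1/12.0219 − 6/81.3 = 0.083182 − 0.073801 = 0.009381.
Hence σ₀² = 1/0.009381 ≈ 106.6.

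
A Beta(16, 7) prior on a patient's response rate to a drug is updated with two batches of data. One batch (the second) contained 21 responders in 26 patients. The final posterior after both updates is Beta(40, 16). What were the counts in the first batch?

3 responders and 4 non-responders

Sequential conjugate updates are equivalent to a single update on the pooled data, so total successes = posterior α − prior α and total failures = posterior β − prior β.
Total across both batches: 40−16=24 responders, 16−7=9 non-responders.
Subtract the second batch: 24−21=3 responders and 9−5=4 non-responders.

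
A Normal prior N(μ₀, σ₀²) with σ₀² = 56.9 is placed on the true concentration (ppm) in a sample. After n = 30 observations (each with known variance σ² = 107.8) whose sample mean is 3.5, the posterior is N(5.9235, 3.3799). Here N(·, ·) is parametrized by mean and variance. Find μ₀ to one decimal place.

μ₀ = 44.3

With known observation variance, the Normal–Normal posterior has precision τ_n = τ₀ + n/σ² and mean μ_n = (τ₀μ₀ + (n/σ²)x̄)/τ_n.
Here τ₀ = 1/56.9 = 0.017575 and τ_data = 30/107.8 = 0.278293, so τ_n = 0.295868.
Rearranging for μ₀: μ₀ = (μ_n·τ_n − τ_data·x̄)/τ₀ = (5.9235·0.295868 − 0.278293·3.5) / 0.017575 = 0.778549/0.017575 ≈ 44.3.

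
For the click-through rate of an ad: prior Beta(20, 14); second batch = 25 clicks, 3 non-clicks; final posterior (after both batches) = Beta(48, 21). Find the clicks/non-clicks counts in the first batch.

3 clicks and 4 non-clicks

Sequential conjugate updates are equivalent to a single update on the pooled data, so total successes = posterior α − prior α and total failures = posterior β − prior β.
Total across both batches: 48−20=28 clicks, 21−14=7 non-clicks.
Subtract the second batch: 28−25=3 clicks and 7−3=4 non-clicks.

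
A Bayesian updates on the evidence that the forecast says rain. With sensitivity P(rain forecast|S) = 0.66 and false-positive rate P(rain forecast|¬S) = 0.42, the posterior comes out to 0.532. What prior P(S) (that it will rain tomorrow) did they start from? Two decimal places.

In odds form, posterior odds = prior odds × likelihood ratio, so prior odds = posterior odds ÷ LR.
Posterior odds = 0.532/(1−0.532) = 1.1368. LR = 0.66/0.42 = 1.5714.
Prior odds = 1.1368/1.5714 = 0.7234, so P(S) = 0.7234/(1+0.7234) ≈ 0.42.

P(S) = 0.42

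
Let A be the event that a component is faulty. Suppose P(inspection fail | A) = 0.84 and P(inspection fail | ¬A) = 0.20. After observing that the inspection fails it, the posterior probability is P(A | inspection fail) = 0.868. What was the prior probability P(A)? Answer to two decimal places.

P(A) = 0.61

Bayes' rule in odds form gives O(A|E) = O(A)·[P(E|A)/P(E|¬A)], hence O(A) = O(A|E)/LR.
Posterior odds = 0.868/(1−0.868) = 6.5758. LR = 0.84/0.20 = 4.2000.
Prior odds = 6.5758/4.2000 = 1.5657, so P(A) = 1.5657/(1+1.5657) ≈ 0.61.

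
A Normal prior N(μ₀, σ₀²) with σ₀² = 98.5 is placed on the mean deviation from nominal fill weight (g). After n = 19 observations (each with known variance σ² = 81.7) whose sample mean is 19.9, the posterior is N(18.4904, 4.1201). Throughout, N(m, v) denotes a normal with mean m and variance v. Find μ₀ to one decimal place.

The posterior mean is a precision-weighted average: μ_n = (τ₀μ₀ + τ_data·x̄)/(τ₀+τ_data), with τ₀=1/σ₀² and τ_data=n/σ².
Here τ₀ = 1/98.5 = 0.010152 and τ_data = 19/81.7 = 0.232558, so τ_n = 0.242710.
Rearranging for μ₀: μ₀ = (μ_n·τ_n − τ_data·x̄)/τ₀ = (18.4904·0.242710 − 0.232558·19.9) / 0.010152 = -0.140099/0.010152 ≈ -13.8.

μ₀ = -13.8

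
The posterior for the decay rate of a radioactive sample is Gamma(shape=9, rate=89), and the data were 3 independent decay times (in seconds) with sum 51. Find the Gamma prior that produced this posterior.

Gamma–exponential conjugacy: posterior shape = α + n, posterior rate = β + Σtᵢ.
So α = 9 − 3 = 6 and β = 89 − 51 = 38.

Gamma(shape=6, rate=38)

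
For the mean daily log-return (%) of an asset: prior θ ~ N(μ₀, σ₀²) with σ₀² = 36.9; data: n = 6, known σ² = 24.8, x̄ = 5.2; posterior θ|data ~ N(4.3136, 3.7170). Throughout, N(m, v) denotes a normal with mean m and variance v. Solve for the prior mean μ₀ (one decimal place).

The posterior mean is a precision-weighted average: μ_n = (τ₀μ₀ + τ_data·x̄)/(τ₀+τ_data), with τ₀=1/σ₀² and τ_data=n/σ².
Here τ₀ = 1/36.9 = 0.027100 and τ_data = 6/24.8 = 0.241935, so τ_n = 0.269035.
Rearranging for μ₀: μ₀ = (μ_n·τ_n − τ_data·x̄)/τ₀ = (4.3136·0.269035 − 0.241935·5.2) / 0.027100 = -0.097553/0.027100 ≈ -3.6.

μ₀ = -3.6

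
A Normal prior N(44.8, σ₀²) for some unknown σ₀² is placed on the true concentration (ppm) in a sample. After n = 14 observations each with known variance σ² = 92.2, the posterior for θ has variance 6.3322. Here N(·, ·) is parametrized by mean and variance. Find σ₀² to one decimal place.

For the Normal–Normal model with known σ², precisions add: τ_n = τ₀ + n/σ².
So 1/σ₀² = 1/6.3322 − 14/92.2 = 0.157923 − 0.151844 = 0.006079.
Hence σ₀² = 1/0.006079 ≈ 164.5.

σ₀² = 164.5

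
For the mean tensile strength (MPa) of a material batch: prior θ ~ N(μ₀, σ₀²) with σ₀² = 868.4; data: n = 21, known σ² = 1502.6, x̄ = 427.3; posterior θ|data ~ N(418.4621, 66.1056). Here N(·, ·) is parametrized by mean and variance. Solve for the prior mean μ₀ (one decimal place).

With known observation variance, the Normal–Normal posterior has precision τ_n = τ₀ + n/σ² and mean μ_n = (τ₀μ₀ + (n/σ²)x̄)/τ_n.
Here τ₀ = 1/868.4 = 0.001152 and τ_data = 21/1502.6 = 0.013976, so τ_n = 0.015128.
Rearranging for μ₀: μ₀ = (μ_n·τ_n − τ_data·x̄)/τ₀ = (418.4621·0.015128 − 0.013976·427.3) / 0.001152 = 0.358550/0.001152 ≈ 311.2.

μ₀ = 311.2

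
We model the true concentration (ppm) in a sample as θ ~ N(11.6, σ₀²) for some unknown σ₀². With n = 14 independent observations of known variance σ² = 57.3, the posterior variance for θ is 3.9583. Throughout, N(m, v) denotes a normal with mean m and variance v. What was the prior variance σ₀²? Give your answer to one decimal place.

σ₀² = 120.4

Posterior precision equals prior precision plus data precision: 1/σ_n² = 1/σ₀² + n/σ².
So 1/σ₀² = 1/3.9583 − 14/57.3 = 0.252634 − 0.244328 = 0.008306.
Hence σ₀² = 1/0.008306 ≈ 120.4.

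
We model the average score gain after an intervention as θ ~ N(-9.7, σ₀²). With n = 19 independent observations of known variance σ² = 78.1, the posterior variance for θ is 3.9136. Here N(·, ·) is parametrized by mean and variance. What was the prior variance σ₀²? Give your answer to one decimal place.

Posterior precision equals prior precision plus data precision: 1/σ_n² = 1/σ₀² + n/σ².
So 1/σ₀² = 1/3.9136 − 19/78.1 = 0.255519 − 0.243278 = 0.012241.
Hence σ₀² = 1/0.012241 ≈ 81.7.

σ₀² = 81.7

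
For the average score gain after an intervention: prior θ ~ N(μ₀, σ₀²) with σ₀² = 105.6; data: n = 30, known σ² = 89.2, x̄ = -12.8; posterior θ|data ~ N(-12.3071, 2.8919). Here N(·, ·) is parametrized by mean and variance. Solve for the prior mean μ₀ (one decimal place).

μ₀ = 5.2

The posterior mean is a precision-weighted average: μ_n = (τ₀μ₀ + τ_data·x̄)/(τ₀+τ_data), with τ₀=1/σ₀² and τ_data=n/σ².
Here τ₀ = 1/105.6 = 0.009470 and τ_data = 30/89.2 = 0.336323, so τ_n = 0.345793.
Rearranging for μ₀: μ₀ = (μ_n·τ_n − τ_data·x̄)/τ₀ = (-12.3071·0.345793 − 0.336323·-12.8) / 0.009470 = 0.049225/0.009470 ≈ 5.2.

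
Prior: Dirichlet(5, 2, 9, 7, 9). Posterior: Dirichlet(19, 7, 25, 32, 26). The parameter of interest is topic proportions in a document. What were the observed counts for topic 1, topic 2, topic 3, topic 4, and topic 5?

For a Dirichlet(α) prior with multinomial counts c, the posterior is Dirichlet(α + c) componentwise.
Counts are posterior − prior componentwise: 19−5=14, 7−2=5, 25−9=16, 32−7=25, 26−9=17.

counts (14, 5, 16, 25, 17)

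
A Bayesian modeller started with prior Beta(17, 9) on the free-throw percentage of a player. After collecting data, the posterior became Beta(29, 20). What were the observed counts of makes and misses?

12 makes and 11 misses

Under Beta–binomial conjugacy the posterior parameters are (α+s, β+f).
So s = 29 − 17 = 12 and f = 20 − 9 = 11.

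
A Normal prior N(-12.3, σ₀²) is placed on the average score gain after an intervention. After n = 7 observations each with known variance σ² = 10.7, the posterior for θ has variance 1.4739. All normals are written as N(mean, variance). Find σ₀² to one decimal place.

For the Normal–Normal model with known σ², precisions add: τ_n = τ₀ + n/σ².
So 1/σ₀² = 1/1.4739 − 7/10.7 = 0.678472 − 0.654206 = 0.024266.
Hence σ₀² = 1/0.024266 ≈ 41.2.

σ₀² = 41.2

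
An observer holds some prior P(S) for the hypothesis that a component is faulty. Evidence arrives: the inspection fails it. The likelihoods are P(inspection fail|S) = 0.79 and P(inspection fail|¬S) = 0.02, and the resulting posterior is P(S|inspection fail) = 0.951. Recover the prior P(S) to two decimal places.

P(S) = 0.33

In odds form, posterior odds = prior odds × likelihood ratio, so prior odds = posterior odds ÷ LR.
Posterior odds = 0.951/(1−0.951) = 19.4082. LR = 0.79/0.02 = 39.5000.
Prior odds = 19.4082/39.5000 = 0.4913, so P(S) = 0.4913/(1+0.4913) ≈ 0.33.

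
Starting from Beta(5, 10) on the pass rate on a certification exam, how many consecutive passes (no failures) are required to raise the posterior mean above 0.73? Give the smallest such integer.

k = 23

After k passes and 0 failures the posterior is Beta(5+k, 10), with mean (5+k)/(5+10+k).
Set (5+k)/(15+k) > 0.73 and solve: k > (0.73·15 − 5)/(1 − 0.73) = 22.037.
The smallest integer exceeding 22.037 is 23.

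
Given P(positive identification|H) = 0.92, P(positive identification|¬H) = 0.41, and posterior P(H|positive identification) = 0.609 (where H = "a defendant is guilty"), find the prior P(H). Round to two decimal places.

P(H) = 0.41

In odds form, posterior odds = prior odds × likelihood ratio, so prior odds = posterior odds ÷ LR.
Posterior odds = 0.609/(1−0.609) = 1.5575. LR = 0.92/0.41 = 2.2439.
Prior odds = 1.5575/2.2439 = 0.6941, so P(H) = 0.6941/(1+0.6941) ≈ 0.41.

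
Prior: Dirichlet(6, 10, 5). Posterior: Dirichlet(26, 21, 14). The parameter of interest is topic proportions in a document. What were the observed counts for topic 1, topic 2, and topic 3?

For a Dirichlet(α) prior with multinomial counts c, the posterior is Dirichlet(α + c) componentwise.
Counts are posterior − prior componentwise: 26−6=20, 21−10=11, 14−5=9.

counts (20, 11, 9)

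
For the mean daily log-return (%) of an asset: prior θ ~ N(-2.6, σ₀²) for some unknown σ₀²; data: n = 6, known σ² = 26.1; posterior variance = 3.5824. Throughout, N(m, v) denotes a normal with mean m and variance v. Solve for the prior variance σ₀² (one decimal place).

σ₀² = 20.3

Posterior precision equals prior precision plus data precision: 1/σ_n² = 1/σ₀² + n/σ².
So 1/σ₀² = 1/3.5824 − 6/26.1 = 0.279142 − 0.229885 = 0.049257.
Hence σ₀² = 1/0.049257 ≈ 20.3.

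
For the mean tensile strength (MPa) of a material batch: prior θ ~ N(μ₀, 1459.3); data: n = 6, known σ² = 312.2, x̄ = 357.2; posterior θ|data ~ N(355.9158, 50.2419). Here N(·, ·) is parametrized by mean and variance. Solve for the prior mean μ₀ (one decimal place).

With known observation variance, the Normal–Normal posterior has precision τ_n = τ₀ + n/σ² and mean μ_n = (τ₀μ₀ + (n/σ²)x̄)/τ_n.
Here τ₀ = 1/1459.3 = 0.000685 and τ_data = 6/312.2 = 0.019218, so τ_n = 0.019903.
Rearranging for μ₀: μ₀ = (μ_n·τ_n − τ_data·x̄)/τ₀ = (355.9158·0.019903 − 0.019218·357.2) / 0.000685 = 0.219123/0.000685 ≈ 319.9.

μ₀ = 319.9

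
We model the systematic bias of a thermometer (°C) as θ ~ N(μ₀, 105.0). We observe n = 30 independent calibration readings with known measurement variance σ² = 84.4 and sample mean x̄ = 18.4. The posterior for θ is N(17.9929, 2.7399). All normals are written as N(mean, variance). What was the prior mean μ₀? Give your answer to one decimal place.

μ₀ = 2.8

With known observation variance, the Normal–Normal posterior has precision τ_n = τ₀ + n/σ² and mean μ_n = (τ₀μ₀ + (n/σ²)x̄)/τ_n.
Here τ₀ = 1/105.0 = 0.009524 and τ_data = 30/84.4 = 0.355450, so τ_n = 0.364974.
Rearranging for μ₀: μ₀ = (μ_n·τ_n − τ_data·x̄)/τ₀ = (17.9929·0.364974 − 0.355450·18.4) / 0.009524 = 0.026661/0.009524 ≈ 2.8.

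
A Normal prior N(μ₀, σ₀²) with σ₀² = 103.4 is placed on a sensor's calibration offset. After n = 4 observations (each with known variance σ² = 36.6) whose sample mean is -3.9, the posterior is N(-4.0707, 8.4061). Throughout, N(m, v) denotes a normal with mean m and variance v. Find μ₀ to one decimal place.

μ₀ = -6.0

The posterior mean is a precision-weighted average: μ_n = (τ₀μ₀ + τ_data·x̄)/(τ₀+τ_data), with τ₀=1/σ₀² and τ_data=n/σ².
Here τ₀ = 1/103.4 = 0.009671 and τ_data = 4/36.6 = 0.109290, so τ_n = 0.118961.
Rearranging for μ₀: μ₀ = (μ_n·τ_n − τ_data·x̄)/τ₀ = (-4.0707·0.118961 − 0.109290·-3.9) / 0.009671 = -0.058024/0.009671 ≈ -6.0.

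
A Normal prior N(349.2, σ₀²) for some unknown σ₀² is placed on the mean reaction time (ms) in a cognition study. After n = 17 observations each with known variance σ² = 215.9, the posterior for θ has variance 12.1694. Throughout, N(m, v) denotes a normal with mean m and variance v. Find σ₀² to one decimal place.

Posterior precision equals prior precision plus data precision: 1/σ_n² = 1/σ₀² + n/σ².
So 1/σ₀² = 1/12.1694 − 17/215.9 = 0.082173 − 0.078740 = 0.003433.
Hence σ₀² = 1/0.003433 ≈ 291.3.

σ₀² = 291.3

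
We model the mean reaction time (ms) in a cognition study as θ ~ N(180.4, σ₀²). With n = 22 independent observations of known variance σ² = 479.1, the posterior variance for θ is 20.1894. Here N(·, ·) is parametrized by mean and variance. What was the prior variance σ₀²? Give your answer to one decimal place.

Posterior precision equals prior precision plus data precision: 1/σ_n² = 1/σ₀² + n/σ².
So 1/σ₀² = 1/20.1894 − 22/479.1 = 0.049531 − 0.045919 = 0.003612.
Hence σ₀² = 1/0.003612 ≈ 276.9.

σ₀² = 276.9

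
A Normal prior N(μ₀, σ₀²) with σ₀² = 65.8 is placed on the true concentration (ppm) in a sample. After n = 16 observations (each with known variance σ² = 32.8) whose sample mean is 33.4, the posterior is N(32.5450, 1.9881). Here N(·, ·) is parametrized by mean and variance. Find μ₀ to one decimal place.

The posterior mean is a precision-weighted average: μ_n = (τ₀μ₀ + τ_data·x̄)/(τ₀+τ_data), with τ₀=1/σ₀² and τ_data=n/σ².
Here τ₀ = 1/65.8 = 0.015198 and τ_data = 16/32.8 = 0.487805, so τ_n = 0.503003.
Rearranging for μ₀: μ₀ = (μ_n·τ_n − τ_data·x̄)/τ₀ = (32.5450·0.503003 − 0.487805·33.4) / 0.015198 = 0.077546/0.015198 ≈ 5.1.

μ₀ = 5.1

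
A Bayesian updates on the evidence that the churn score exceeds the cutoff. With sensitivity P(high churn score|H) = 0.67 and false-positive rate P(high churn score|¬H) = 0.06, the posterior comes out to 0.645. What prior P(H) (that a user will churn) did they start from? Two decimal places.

P(H) = 0.14

Bayes' rule in odds form gives O(H|E) = O(H)·[P(E|H)/P(E|¬H)], hence O(H) = O(H|E)/LR.
Posterior odds = 0.645/(1−0.645) = 1.8169. LR = 0.67/0.06 = 11.1667.
Prior odds = 1.8169/11.1667 = 0.1627, so P(H) = 0.1627/(1+0.1627) ≈ 0.14.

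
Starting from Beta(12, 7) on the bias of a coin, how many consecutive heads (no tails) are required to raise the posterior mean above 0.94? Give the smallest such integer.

k = 98

After k heads and 0 tails the posterior is Beta(12+k, 7), with mean (12+k)/(12+7+k).
Set (12+k)/(19+k) > 0.94 and solve: k > (0.94·19 − 12)/(1 − 0.94) = 97.667.
The smallest integer exceeding 97.667 is 98.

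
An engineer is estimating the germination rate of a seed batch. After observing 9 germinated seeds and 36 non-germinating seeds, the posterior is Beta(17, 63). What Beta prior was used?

Under Beta–binomial conjugacy the posterior parameters are (α+s, β+f).
Subtract the data counts: 17−9=8, 63−36=27.

Beta(8, 27)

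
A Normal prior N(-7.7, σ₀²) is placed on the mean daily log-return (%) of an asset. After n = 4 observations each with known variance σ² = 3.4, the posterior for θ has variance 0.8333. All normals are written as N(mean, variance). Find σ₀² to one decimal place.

σ₀² = 42.4

Posterior precision equals prior precision plus data precision: 1/σ_n² = 1/σ₀² + n/σ².
So 1/σ₀² = 1/0.8333 − 4/3.4 = 1.200048 − 1.176471 = 0.023577.
Hence σ₀² = 1/0.023577 ≈ 42.4.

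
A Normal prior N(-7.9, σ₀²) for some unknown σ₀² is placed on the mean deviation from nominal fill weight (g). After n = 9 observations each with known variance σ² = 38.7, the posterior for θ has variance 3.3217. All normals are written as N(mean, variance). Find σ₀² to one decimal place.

Posterior precision equals prior precision plus data precision: 1/σ_n² = 1/σ₀² + n/σ².
So 1/σ₀² = 1/3.3217 − 9/38.7 = 0.301051 − 0.232558 = 0.068493.
Hence σ₀² = 1/0.068493 ≈ 14.6.

σ₀² = 14.6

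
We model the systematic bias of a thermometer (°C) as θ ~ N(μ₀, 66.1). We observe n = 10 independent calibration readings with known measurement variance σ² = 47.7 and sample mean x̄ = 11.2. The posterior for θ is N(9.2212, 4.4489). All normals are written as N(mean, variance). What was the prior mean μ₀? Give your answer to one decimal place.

The posterior mean is a precision-weighted average: μ_n = (τ₀μ₀ + τ_data·x̄)/(τ₀+τ_data), with τ₀=1/σ₀² and τ_data=n/σ².
Here τ₀ = 1/66.1 = 0.015129 and τ_data = 10/47.7 = 0.209644, so τ_n = 0.224773.
Rearranging for μ₀: μ₀ = (μ_n·τ_n − τ_data·x̄)/τ₀ = (9.2212·0.224773 − 0.209644·11.2) / 0.015129 = -0.275336/0.015129 ≈ -18.2.

μ₀ = -18.2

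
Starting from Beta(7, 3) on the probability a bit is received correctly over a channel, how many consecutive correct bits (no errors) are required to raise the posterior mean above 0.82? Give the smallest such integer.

After k correct bits and 0 errors the posterior is Beta(7+k, 3), with mean (7+k)/(7+3+k).
Set (7+k)/(10+k) > 0.82 and solve: k > (0.82·10 − 7)/(1 − 0.82) = 6.667.
The smallest integer exceeding 6.667 is 7, and checking k=7: (14)/(17) = 0.8235 > 0.82.

k = 7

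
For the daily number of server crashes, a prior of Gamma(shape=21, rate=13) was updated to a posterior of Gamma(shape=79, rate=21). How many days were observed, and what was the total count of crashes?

n = 8 days with total 58 crashes

A Gamma(α, β) prior (rate parametrization) on a Poisson rate with n observations summing to S gives posterior Gamma(α+S, β+n).
Matching: Σxᵢ = 79 − 21 = 58 and n = 21 − 13 = 8.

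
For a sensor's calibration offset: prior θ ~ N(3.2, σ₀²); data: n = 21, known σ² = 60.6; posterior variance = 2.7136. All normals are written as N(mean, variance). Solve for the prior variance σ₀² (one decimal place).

σ₀² = 45.5

Posterior precision equals prior precision plus data precision: 1/σ_n² = 1/σ₀² + n/σ².
So 1/σ₀² = 1/2.7136 − 21/60.6 = 0.368514 − 0.346535 = 0.021979.
Hence σ₀² = 1/0.021979 ≈ 45.5.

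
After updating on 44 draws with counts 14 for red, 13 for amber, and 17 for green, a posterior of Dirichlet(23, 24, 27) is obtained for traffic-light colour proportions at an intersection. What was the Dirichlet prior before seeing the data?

Dirichlet(9, 11, 10)

For a Dirichlet(α) prior with multinomial counts c, the posterior is Dirichlet(α + c) componentwise.
Subtract each count from the matching posterior parameter: 23−14=9, 24−13=11, 27−17=10.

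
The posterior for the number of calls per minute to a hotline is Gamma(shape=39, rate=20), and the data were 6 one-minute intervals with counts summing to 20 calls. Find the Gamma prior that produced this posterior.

Gamma–Poisson conjugacy: posterior shape = α + Σxᵢ, posterior rate = β + n.
So α = 39 − 20 = 19 and β = 20 − 6 = 14.

Gamma(shape=19, rate=14)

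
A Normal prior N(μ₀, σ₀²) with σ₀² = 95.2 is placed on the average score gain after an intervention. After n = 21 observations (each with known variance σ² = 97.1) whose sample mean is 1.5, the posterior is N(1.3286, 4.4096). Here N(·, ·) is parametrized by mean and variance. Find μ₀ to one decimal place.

μ₀ = -2.2

The posterior mean is a precision-weighted average: μ_n = (τ₀μ₀ + τ_data·x̄)/(τ₀+τ_data), with τ₀=1/σ₀² and τ_data=n/σ².
Here τ₀ = 1/95.2 = 0.010504 and τ_data = 21/97.1 = 0.216272, so τ_n = 0.226776.
Rearranging for μ₀: μ₀ = (μ_n·τ_n − τ_data·x̄)/τ₀ = (1.3286·0.226776 − 0.216272·1.5) / 0.010504 = -0.023113/0.010504 ≈ -2.2.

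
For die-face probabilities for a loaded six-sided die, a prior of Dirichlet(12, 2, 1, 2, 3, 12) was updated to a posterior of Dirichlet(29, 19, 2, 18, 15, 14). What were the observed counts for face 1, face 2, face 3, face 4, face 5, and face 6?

counts (17, 17, 1, 16, 12, 2)

For a Dirichlet(α) prior with multinomial counts c, the posterior is Dirichlet(α + c) componentwise.
Counts are posterior − prior componentwise: 29−12=17, 19−2=17, 2−1=1, 18−2=16, 15−3=12, 14−12=2.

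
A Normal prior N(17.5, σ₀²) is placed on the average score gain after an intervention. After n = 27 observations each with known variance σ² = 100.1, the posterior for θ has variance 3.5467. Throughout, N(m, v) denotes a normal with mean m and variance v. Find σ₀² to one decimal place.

σ₀² = 81.8

For the Normal–Normal model with known σ², precisions add: τ_n = τ₀ + n/σ².
So 1/σ₀² = 1/3.5467 − 27/100.1 = 0.281952 − 0.269730 = 0.012222.
Hence σ₀² = 1/0.012222 ≈ 81.8.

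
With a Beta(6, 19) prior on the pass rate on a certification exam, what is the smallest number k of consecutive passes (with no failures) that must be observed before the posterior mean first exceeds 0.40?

k = 7

After k passes and 0 failures the posterior is Beta(6+k, 19), with mean (6+k)/(6+19+k).
Set (6+k)/(25+k) > 0.40 and solve: k > (0.40·25 − 6)/(1 − 0.40) = 6.667.
The smallest integer exceeding 6.667 is 7, and checking k=7: (13)/(32) = 0.4062 > 0.40.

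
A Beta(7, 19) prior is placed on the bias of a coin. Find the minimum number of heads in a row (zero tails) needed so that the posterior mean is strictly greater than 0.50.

k = 13

After k heads and 0 tails the posterior is Beta(7+k, 19), with mean (7+k)/(7+19+k).
Set (7+k)/(26+k) > 0.50 and solve: k > (0.50·26 − 7)/(1 − 0.50) = 12.000.
The smallest integer exceeding 12.000 is 13.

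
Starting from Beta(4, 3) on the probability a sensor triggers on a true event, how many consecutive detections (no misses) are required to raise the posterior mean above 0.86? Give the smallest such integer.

k = 15

After k detections and 0 misses the posterior is Beta(4+k, 3), with mean (4+k)/(4+3+k).
Set (4+k)/(7+k) > 0.86 and solve: k > (0.86·7 − 4)/(1 − 0.86) = 14.429.
The smallest integer exceeding 14.429 is 15, and checking k=15: (19)/(22) = 0.8636 > 0.86.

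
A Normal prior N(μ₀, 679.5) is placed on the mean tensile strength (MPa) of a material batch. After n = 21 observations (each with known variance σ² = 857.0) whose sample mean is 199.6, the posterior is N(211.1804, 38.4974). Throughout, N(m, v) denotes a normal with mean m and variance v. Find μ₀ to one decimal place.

The posterior mean is a precision-weighted average: μ_n = (τ₀μ₀ + τ_data·x̄)/(τ₀+τ_data), with τ₀=1/σ₀² and τ_data=n/σ².
Here τ₀ = 1/679.5 = 0.001472 and τ_data = 21/857.0 = 0.024504, so τ_n = 0.025976.
Rearranging for μ₀: μ₀ = (μ_n·τ_n − τ_data·x̄)/τ₀ = (211.1804·0.025976 − 0.024504·199.6) / 0.001472 = 0.594624/0.001472 ≈ 404.0.

μ₀ = 404.0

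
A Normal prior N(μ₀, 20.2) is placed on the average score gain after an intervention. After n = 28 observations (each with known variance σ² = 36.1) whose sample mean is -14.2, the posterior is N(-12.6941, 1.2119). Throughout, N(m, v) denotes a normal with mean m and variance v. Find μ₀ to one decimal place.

μ₀ = 10.9

The posterior mean is a precision-weighted average: μ_n = (τ₀μ₀ + τ_data·x̄)/(τ₀+τ_data), with τ₀=1/σ₀² and τ_data=n/σ².
Here τ₀ = 1/20.2 = 0.049505 and τ_data = 28/36.1 = 0.775623, so τ_n = 0.825128.
Rearranging for μ₀: μ₀ = (μ_n·τ_n − τ_data·x̄)/τ₀ = (-12.6941·0.825128 − 0.775623·-14.2) / 0.049505 = 0.539589/0.049505 ≈ 10.9.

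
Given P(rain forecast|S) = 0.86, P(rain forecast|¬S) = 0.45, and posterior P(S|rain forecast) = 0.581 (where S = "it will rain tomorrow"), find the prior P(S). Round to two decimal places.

P(S) = 0.42

Bayes' rule in odds form gives O(S|E) = O(S)·[P(E|S)/P(E|¬S)], hence O(S) = O(S|E)/LR.
Posterior odds = 0.581/(1−0.581) = 1.3866. LR = 0.86/0.45 = 1.9111.
Prior odds = 1.3866/1.9111 = 0.7256, so P(S) = 0.7256/(1+0.7256) ≈ 0.42.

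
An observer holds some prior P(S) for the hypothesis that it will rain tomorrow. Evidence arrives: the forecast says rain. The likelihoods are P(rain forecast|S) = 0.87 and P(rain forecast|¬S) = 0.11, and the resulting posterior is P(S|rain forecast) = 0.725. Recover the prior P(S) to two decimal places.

In odds form, posterior odds = prior odds × likelihood ratio, so prior odds = posterior odds ÷ LR.
Posterior odds = 0.725/(1−0.725) = 2.6364. LR = 0.87/0.11 = 7.9091.
Prior odds = 2.6364/7.9091 = 0.3333, so P(S) = 0.3333/(1+0.3333) ≈ 0.25.

P(S) = 0.25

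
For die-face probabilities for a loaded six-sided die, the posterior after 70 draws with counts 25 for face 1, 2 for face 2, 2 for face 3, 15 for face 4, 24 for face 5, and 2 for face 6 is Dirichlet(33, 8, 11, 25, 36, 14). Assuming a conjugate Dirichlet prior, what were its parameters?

Dirichlet(8, 6, 9, 10, 12, 12)

For a Dirichlet(α) prior with multinomial counts c, the posterior is Dirichlet(α + c) componentwise.
Subtract each count from the matching posterior parameter: 33−25=8, 8−2=6, 11−2=9, 25−15=10, 36−24=12, 14−2=12.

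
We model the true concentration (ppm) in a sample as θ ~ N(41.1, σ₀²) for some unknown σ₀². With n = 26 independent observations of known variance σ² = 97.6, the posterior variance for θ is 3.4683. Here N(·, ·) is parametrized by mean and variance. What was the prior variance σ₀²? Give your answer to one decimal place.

Posterior precision equals prior precision plus data precision: 1/σ_n² = 1/σ₀² + n/σ².
So 1/σ₀² = 1/3.4683 − 26/97.6 = 0.288326 − 0.266393 = 0.021933.
Hence σ₀² = 1/0.021933 ≈ 45.6.

σ₀² = 45.6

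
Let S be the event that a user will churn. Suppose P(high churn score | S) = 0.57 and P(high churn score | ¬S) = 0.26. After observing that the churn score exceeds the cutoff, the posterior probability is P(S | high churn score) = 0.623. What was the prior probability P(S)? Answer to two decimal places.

In odds form, posterior odds = prior odds × likelihood ratio, so prior odds = posterior odds ÷ LR.
Posterior odds = 0.623/(1−0.623) = 1.6525. LR = 0.57/0.26 = 2.1923.
Prior odds = 1.6525/2.1923 = 0.7538, so P(S) = 0.7538/(1+0.7538) ≈ 0.43.

P(S) = 0.43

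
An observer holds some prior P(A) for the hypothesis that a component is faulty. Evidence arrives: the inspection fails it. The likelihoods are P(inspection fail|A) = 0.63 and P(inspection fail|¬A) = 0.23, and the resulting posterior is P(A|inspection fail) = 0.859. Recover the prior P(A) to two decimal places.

P(A) = 0.69

In odds form, posterior odds = prior odds × likelihood ratio, so prior odds = posterior odds ÷ LR.
Posterior odds = 0.859/(1−0.859) = 6.0922. LR = 0.63/0.23 = 2.7391.
Prior odds = 6.0922/2.7391 = 2.2242, so P(A) = 2.2242/(1+2.2242) ≈ 0.69.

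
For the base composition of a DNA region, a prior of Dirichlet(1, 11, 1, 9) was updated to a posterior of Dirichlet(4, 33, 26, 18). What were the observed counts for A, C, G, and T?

counts (3, 22, 25, 9)

For a Dirichlet(α) prior with multinomial counts c, the posterior is Dirichlet(α + c) componentwise.
Counts are posterior − prior componentwise: 4−1=3, 33−11=22, 26−1=25, 18−9=9.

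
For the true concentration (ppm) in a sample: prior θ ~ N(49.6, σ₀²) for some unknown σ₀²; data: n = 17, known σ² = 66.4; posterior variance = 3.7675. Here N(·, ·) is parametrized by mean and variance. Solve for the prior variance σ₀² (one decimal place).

σ₀² = 106.3

For the Normal–Normal model with known σ², precisions add: τ_n = τ₀ + n/σ².
So 1/σ₀² = 1/3.7675 − 17/66.4 = 0.265428 − 0.256024 = 0.009404.
Hence σ₀² = 1/0.009404 ≈ 106.3.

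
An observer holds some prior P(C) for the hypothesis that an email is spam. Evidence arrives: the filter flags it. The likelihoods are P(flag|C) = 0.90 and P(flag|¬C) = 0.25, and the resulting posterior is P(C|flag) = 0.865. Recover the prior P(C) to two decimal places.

In odds form, posterior odds = prior odds × likelihood ratio, so prior odds = posterior odds ÷ LR.
Posterior odds = 0.865/(1−0.865) = 6.4074. LR = 0.90/0.25 = 3.6000.
Prior odds = 6.4074/3.6000 = 1.7798, so P(C) = 1.7798/(1+1.7798) ≈ 0.64.

P(C) = 0.64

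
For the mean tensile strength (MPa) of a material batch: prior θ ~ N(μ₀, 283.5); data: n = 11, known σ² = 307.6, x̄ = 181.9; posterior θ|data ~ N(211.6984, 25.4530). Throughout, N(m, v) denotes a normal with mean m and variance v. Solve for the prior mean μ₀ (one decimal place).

μ₀ = 513.8

The posterior mean is a precision-weighted average: μ_n = (τ₀μ₀ + τ_data·x̄)/(τ₀+τ_data), with τ₀=1/σ₀² and τ_data=n/σ².
Here τ₀ = 1/283.5 = 0.003527 and τ_data = 11/307.6 = 0.035761, so τ_n = 0.039288.
Rearranging for μ₀: μ₀ = (μ_n·τ_n − τ_data·x̄)/τ₀ = (211.6984·0.039288 − 0.035761·181.9) / 0.003527 = 1.812281/0.003527 ≈ 513.8.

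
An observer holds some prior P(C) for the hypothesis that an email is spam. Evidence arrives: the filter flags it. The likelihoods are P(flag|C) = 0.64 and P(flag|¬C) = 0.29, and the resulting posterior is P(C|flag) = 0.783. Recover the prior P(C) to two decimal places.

P(C) = 0.62

In odds form, posterior odds = prior odds × likelihood ratio, so prior odds = posterior odds ÷ LR.
Posterior odds = 0.783/(1−0.783) = 3.6083. LR = 0.64/0.29 = 2.2069.
Prior odds = 3.6083/2.2069 = 1.6350, so P(C) = 1.6350/(1+1.6350) ≈ 0.62.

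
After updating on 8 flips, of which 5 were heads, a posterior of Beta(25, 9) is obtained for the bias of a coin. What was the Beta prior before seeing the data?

Beta(20, 6)

Under Beta–binomial conjugacy the posterior parameters are (a+s, b+f).
So a = 25 − 5 = 20 and b = 9 − 3 = 6.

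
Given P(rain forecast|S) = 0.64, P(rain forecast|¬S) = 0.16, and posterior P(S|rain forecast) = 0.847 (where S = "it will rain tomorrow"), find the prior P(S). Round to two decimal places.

Bayes' rule in odds form gives O(S|E) = O(S)·[P(E|S)/P(E|¬S)], hence O(S) = O(S|E)/LR.
Posterior odds = 0.847/(1−0.847) = 5.5359. LR = 0.64/0.16 = 4.0000.
Prior odds = 5.5359/4.0000 = 1.3840, so P(S) = 1.3840/(1+1.3840) ≈ 0.58.

P(S) = 0.58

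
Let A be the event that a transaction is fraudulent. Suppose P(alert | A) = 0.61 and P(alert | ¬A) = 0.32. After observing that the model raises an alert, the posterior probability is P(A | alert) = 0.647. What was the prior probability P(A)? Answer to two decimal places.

Bayes' rule in odds form gives O(A|E) = O(A)·[P(E|A)/P(E|¬A)], hence O(A) = O(A|E)/LR.
Posterior odds = 0.647/(1−0.647) = 1.8329. LR = 0.61/0.32 = 1.9062.
Prior odds = 1.8329/1.9062 = 0.9615, so P(A) = 0.9615/(1+0.9615) ≈ 0.49.

P(A) = 0.49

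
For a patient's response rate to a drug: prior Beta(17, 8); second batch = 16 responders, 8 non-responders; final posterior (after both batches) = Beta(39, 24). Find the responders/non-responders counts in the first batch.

Sequential conjugate updates are equivalent to a single update on the pooled data, so total successes = posterior α − prior α and total failures = posterior β − prior β.
Total across both batches: 39−17=22 responders, 24−8=16 non-responders.
Subtract the second batch: 22−16=6 responders and 16−8=8 non-responders.

6 responders and 8 non-responders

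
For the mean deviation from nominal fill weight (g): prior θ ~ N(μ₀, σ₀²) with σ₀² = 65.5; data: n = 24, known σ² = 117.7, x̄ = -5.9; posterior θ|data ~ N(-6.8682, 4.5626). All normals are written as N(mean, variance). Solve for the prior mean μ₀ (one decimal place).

With known observation variance, the Normal–Normal posterior has precision τ_n = τ₀ + n/σ² and mean μ_n = (τ₀μ₀ + (n/σ²)x̄)/τ_n.
Here τ₀ = 1/65.5 = 0.015267 and τ_data = 24/117.7 = 0.203908, so τ_n = 0.219175.
Rearranging for μ₀: μ₀ = (μ_n·τ_n − τ_data·x̄)/τ₀ = (-6.8682·0.219175 − 0.203908·-5.9) / 0.015267 = -0.302281/0.015267 ≈ -19.8.

μ₀ = -19.8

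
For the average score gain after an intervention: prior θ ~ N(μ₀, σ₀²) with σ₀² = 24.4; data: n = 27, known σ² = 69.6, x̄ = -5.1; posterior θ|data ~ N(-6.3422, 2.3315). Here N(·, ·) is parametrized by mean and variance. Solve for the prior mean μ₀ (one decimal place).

μ₀ = -18.1

The posterior mean is a precision-weighted average: μ_n = (τ₀μ₀ + τ_data·x̄)/(τ₀+τ_data), with τ₀=1/σ₀² and τ_data=n/σ².
Here τ₀ = 1/24.4 = 0.040984 and τ_data = 27/69.6 = 0.387931, so τ_n = 0.428915.
Rearranging for μ₀: μ₀ = (μ_n·τ_n − τ_data·x̄)/τ₀ = (-6.3422·0.428915 − 0.387931·-5.1) / 0.040984 = -0.741817/0.040984 ≈ -18.1.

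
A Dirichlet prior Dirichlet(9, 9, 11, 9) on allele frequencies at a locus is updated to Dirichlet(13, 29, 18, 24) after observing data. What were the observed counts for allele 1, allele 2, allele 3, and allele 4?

counts (4, 20, 7, 15)

For a Dirichlet(α) prior with multinomial counts c, the posterior is Dirichlet(α + c) componentwise.
Counts are posterior − prior componentwise: 13−9=4, 29−9=20, 18−11=7, 24−9=15.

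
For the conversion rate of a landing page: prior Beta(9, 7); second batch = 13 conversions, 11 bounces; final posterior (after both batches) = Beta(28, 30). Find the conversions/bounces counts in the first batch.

6 conversions and 12 bounces

Because Beta–binomial updating is additive in the counts, the combined data contributed (α_post−α_prior, β_post−β_prior) successes and failures.
Total across both batches: 28−9=19 conversions, 30−7=23 bounces.
Subtract the second batch: 19−13=6 conversions and 23−11=12 bounces.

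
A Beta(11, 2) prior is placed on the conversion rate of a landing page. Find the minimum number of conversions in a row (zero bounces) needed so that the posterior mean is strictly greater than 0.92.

After k conversions and 0 bounces the posterior is Beta(11+k, 2), with mean (11+k)/(11+2+k).
Set (11+k)/(13+k) > 0.92 and solve: k > (0.92·13 − 11)/(1 − 0.92) = 12.000.
The smallest integer exceeding 12.000 is 13, and checking k=13: (24)/(26) = 0.9231 > 0.92.

k = 13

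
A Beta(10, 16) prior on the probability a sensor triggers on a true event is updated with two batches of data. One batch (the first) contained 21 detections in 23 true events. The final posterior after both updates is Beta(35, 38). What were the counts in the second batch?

Because Beta–binomial updating is additive in the counts, the combined data contributed (α_post−α_prior, β_post−β_prior) successes and failures.
Total across both batches: 35−10=25 detections, 38−16=22 misses.
Subtract the first batch: 25−21=4 detections and 22−2=20 misses.

4 detections and 20 misses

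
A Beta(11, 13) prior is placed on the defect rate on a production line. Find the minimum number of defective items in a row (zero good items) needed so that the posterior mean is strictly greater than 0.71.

After k defective items and 0 good items the posterior is Beta(11+k, 13), with mean (11+k)/(11+13+k).
Set (11+k)/(24+k) > 0.71 and solve: k > (0.71·24 − 11)/(1 − 0.71) = 20.828.
The smallest integer exceeding 20.828 is 21, and checking k=21: (32)/(45) = 0.7111 > 0.71.

k = 21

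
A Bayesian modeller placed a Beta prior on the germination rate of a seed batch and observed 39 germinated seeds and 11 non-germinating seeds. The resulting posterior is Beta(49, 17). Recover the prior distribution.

Beta(10, 6)

Beta is conjugate to the binomial likelihood: posterior = Beta(a+s, b+f).
Subtract the data counts: 49−39=10, 17−11=6.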